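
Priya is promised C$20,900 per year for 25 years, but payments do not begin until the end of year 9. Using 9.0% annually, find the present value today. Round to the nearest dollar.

C$103,029

PV at t=8 (ordinary 25-year annuity): 20900 × a(25|0.09) = 20900 × 9.822580 = 205,291.9137
Discount back 8 years: 205,291.9137 × (1+0.09)^(−8) = 205,291.9137 × 0.501866 = 103,029.0890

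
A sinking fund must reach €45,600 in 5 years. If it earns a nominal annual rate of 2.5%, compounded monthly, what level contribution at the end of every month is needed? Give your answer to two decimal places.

i = 0.025/12 = 0.00208333 per month; n = 5·12 = 60.
FV-annuity factor = 63.840539; PMT = 45600 / 63.840539 = 714.2797

€714.28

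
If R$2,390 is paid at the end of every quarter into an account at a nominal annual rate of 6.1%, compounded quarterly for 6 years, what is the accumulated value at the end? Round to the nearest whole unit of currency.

Periodic rate i = 0.061/4 = 0.01525; n = 6 × 4 = 24 periods.
Accumulation factor s(24|0.01525) = 28.719807; FV = 2390 × 28.719807 = 68,640.3382

R$68,640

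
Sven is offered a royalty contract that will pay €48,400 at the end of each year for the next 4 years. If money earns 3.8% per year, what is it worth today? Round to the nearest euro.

Annuity factor a(4|0.038) = 3.647070; PV = 48400 × 3.647070 = 176,518.1849

€176,518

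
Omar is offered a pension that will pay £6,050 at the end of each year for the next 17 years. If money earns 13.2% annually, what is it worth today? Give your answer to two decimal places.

£40,264.14

PV = PMT · [1 − (1+i)^(−n)] / i = 6050 · 6.655230 = 40,264.1414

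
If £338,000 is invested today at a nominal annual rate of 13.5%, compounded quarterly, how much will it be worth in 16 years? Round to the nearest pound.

£2,828,200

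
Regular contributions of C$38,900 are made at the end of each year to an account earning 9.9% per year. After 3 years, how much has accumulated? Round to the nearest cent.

FV = 38900 × [(1+0.099)^3 − 1] / 0.099 = 38900 × 3.306801 = 128,634.5589

C$128,634.56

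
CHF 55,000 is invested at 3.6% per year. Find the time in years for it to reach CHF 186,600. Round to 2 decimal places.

34.54 years

n = ln(186600/55000) / ln(1+0.036) = ln(3.39273) / 0.035367 = 34.5415 years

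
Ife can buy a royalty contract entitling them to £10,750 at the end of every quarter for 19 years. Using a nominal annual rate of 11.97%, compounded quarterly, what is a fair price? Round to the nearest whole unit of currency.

Periodic rate i = 0.1197/4 = 0.029925; n = 19 × 4 = 76 periods.
PV = 10750 × [1 − (1+0.029925)^(−76)] / 0.029925 = 10750 × 29.862689 = 321,023.9057

£321,024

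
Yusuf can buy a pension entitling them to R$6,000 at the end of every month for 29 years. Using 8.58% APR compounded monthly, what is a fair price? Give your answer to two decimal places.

R$768,840.89

i = 0.0858/12 = 0.00715 per month; n = 29·12 = 348.
Annuity factor a(348|0.00715) = 128.140148; PV = 6000 × 128.140148 = 768,840.8899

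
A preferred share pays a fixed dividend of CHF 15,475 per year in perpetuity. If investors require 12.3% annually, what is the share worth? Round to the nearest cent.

PV = PMT / i = 15475 / 0.123 = 125,813.0081

CHF 125,813.01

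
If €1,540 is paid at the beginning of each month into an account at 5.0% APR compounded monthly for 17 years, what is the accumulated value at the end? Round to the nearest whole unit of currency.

i = 0.05/12 = 0.00416667 per month; n = 17·12 = 204.
FV = 1540 × [(1+0.00416667)^204 − 1] / 0.00416667 × (1+i) = 1540 × 321.860042 = 495,664.4645
Payments are at the start of each period, so multiply by (1+i).

€495,664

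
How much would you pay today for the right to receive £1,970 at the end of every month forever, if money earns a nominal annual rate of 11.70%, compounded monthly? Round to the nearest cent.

Periodic rate i = 0.117/12 = 0.00975.
PV = C/r = 1970/0.00975 = 202,051.2821

£202,051.28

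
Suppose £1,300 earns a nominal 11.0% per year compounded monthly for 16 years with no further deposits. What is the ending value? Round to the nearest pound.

With 12 periods per year: i = 0.00916667, n = 192.
FV = 1,300 × (1 + 0.00916667)^192 = 7,495.8277

£7,496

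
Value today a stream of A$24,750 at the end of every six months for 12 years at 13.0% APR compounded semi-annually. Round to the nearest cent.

Periodic rate i = 0.13/2 = 0.065; n = 12 × 2 = 24 periods.
Annuity factor a(24|0.065) = 11.990739; PV = 24750 × 11.990739 = 296,770.7831

A$296,770.78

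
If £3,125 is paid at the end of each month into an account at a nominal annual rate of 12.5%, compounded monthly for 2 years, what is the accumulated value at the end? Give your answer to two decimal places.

i = 0.125/12 = 0.0104167 per month; n = 2·12 = 24.
FV = PMT · [(1+i)^n − 1] / i = 3125 · 27.107146 = 84,709.8307

£84,709.83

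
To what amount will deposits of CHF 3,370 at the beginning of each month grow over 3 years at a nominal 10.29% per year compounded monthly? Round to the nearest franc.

Periodic rate i = 0.1029/12 = 0.008575; n = 3 × 12 = 36 periods.
FV = PMT · [(1+i)^n − 1] / i × (1+i) = 3370 · 42.326395 = 142,639.9504
(annuity-due: payments at period start, so ×(1+i).)

CHF 142,640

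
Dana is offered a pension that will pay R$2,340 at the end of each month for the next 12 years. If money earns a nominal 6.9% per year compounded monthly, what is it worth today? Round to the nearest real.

R$228,726

i = 0.069/12 = 0.00575 per month; n = 12·12 = 144.
Annuity factor a(144|0.00575) = 97.746155; PV = 2340 × 97.746155 = 228,726.0019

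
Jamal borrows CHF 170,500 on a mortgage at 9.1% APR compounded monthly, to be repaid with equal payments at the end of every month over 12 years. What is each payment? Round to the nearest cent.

i = 0.091/12 = 0.00758333 per month; n = 12·12 = 144.
Annuity-PV factor = 87.437812; PMT = 170500 / 87.437812 = 1,949.9573

CHF 1,949.96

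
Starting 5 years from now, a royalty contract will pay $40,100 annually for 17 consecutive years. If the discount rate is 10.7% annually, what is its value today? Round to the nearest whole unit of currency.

PV at t=4 (ordinary 17-year annuity): 40100 × a(17|0.107) = 40100 × 7.685800 = 308,200.5729
Discount back 4 years: 308,200.5729 × (1+0.107)^(−4) = 308,200.5729 × 0.665901 = 205,230.9985

$205,231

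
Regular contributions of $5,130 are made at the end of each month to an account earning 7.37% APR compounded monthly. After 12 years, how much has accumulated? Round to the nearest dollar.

With 12 periods per year: i = 0.00614167, n = 144.
FV = PMT · [(1+i)^n − 1] / i = 5130 · 230.391889 = 1,181,910.3926

$1,181,910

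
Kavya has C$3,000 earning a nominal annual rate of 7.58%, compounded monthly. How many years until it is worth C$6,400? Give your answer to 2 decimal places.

10.03 years

Periodic rate i = 0.0758/12 = 0.00631667.
n = ln(6400/3000) / ln(1+0.00631667) = ln(2.13333) / 0.006297 = 120.3287 months
= 120.3287/12 years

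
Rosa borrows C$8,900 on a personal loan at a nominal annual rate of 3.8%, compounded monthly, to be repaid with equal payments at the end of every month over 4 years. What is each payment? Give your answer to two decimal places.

C$200.16

i = 0.038/12 = 0.00316667 per month; n = 4·12 = 48.
PMT = 8900 / ( [1 − (1+0.00316667)^(−48)] / 0.00316667 ) = 8900 / 44.464863 = 200.1580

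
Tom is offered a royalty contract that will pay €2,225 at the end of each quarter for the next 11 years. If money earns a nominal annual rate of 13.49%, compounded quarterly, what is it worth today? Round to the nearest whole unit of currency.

With 4 periods per year: i = 0.033725, n = 44.
Annuity factor a(44|0.033725) = 22.761467; PV = 2225 × 22.761467 = 50,644.2652

€50,644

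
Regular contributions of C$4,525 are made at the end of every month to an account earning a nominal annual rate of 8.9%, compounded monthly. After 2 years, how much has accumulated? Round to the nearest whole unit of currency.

With 12 periods per year: i = 0.00741667, n = 24.
FV = 4525 × [(1+0.00741667)^24 − 1] / 0.00741667 = 4525 × 26.162801 = 118,386.6737

C$118,387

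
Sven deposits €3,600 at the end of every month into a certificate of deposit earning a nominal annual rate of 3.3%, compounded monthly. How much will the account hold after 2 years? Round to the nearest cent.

Periodic rate i = 0.033/12 = 0.00275; n = 2 × 12 = 24 periods.
FV = PMT · [(1+i)^n − 1] / i = 3600 · 24.774530 = 89,188.3078

€89,188.31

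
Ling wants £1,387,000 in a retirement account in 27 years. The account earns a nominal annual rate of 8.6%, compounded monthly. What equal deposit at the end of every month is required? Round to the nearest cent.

i = 0.086/12 = 0.00716667 per month; n = 27·12 = 324.
PMT = 1.387e+06 / ( [(1+0.00716667)^324 − 1] / 0.00716667 ) = 1.387e+06 / 1271.436504 = 1,090.8921

£1,090.89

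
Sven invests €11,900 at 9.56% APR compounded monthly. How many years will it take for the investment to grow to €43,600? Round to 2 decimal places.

Periodic rate i = 0.0956/12 = 0.00796667.
n = ln(43600/11900) / ln(1+0.00796667) = ln(3.66387) / 0.007935 = 163.6424 months
= 163.6424/12 years

13.64 years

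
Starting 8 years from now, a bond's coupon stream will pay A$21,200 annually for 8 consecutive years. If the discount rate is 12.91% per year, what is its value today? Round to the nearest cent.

PV at t=7 (ordinary 8-year annuity): 21200 × a(8|0.1291) = 21200 × 4.813592 = 102,048.1549
PV₀ = 102,048.1549 / (1+0.1291)^7 = 102,048.1549 / 2.339520 = 43,619.2611

A$43,619.26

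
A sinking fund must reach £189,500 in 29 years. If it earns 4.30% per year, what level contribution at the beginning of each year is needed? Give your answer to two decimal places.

£3,268.37

FV-annuity factor × (1+i) = 57.979962; PMT = 189500 / 57.979962 = 3,268.3705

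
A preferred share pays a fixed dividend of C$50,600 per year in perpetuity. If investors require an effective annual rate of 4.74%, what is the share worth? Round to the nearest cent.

PV = PMT / i = 50600 / 0.0474 = 1,067,510.5485

C$1,067,510.55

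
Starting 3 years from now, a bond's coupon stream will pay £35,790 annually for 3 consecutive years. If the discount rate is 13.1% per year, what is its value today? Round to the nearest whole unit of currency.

PV at t=2 (ordinary 3-year annuity): 35790 × a(3|0.131) = 35790 × 2.357149 = 84,362.3690
Discount back 2 years: 84,362.3690 × (1+0.131)^(−2) = 84,362.3690 × 0.781762 = 65,951.3298

£65,951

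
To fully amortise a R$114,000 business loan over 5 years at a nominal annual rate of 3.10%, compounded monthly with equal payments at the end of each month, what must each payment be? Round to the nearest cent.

Periodic rate i = 0.031/12 = 0.00258333; n = 5 × 12 = 60 periods.
Annuity-PV factor = 55.514957; PMT = 114000 / 55.514957 = 2,053.5006

R$2,053.50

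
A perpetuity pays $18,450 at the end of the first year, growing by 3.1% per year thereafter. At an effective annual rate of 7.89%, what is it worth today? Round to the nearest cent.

$385,177.45

PV = D₁/(r − g) = 18450/(0.0789 − 0.031) = 385,177.4530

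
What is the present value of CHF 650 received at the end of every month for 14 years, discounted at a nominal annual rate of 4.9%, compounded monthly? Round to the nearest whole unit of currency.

CHF 78,909

i = 0.049/12 = 0.00408333 per month; n = 14·12 = 168.
PV = 650 × [1 − (1+0.00408333)^(−168)] / 0.00408333 = 650 × 121.398298 = 78,908.8937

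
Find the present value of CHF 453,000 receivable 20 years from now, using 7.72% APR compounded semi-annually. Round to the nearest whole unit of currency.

i = 0.0772/2 = 0.0386 per half-year; n = 20·2 = 40.
PV = FV·(1+i)^(−n) = 453,000 × 0.219820 = 99,578.4752

CHF 99,578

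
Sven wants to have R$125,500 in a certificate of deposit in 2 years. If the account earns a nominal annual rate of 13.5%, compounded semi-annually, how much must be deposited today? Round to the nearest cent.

i = 0.135/2 = 0.0675 per half-year; n = 2·2 = 4.
PV = 125,500 / (1 + 0.0675)^4 = 125,500 / 1.298588 = 96,643.3979

R$96,643.40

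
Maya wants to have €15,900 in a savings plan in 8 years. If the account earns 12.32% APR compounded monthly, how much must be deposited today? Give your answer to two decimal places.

i = 0.1232/12 = 0.0102667 per month; n = 8·12 = 96.
PV = 15,900 / (1 + 0.0102667)^96 = 15,900 / 2.665989 = 5,964.0165

€5,964.02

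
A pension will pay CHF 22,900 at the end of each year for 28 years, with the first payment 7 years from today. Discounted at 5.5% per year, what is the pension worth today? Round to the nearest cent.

CHF 234,530.40

PV at t=6 (ordinary 28-year annuity): 22900 × a(28|0.055) = 22900 × 14.121422 = 323,380.5574
PV₀ = 323,380.5574 / (1+0.055)^6 = 323,380.5574 / 1.378843 = 234,530.4017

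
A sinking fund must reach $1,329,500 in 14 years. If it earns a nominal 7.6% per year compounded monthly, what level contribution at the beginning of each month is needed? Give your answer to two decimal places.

With 12 periods per year: i = 0.00633333, n = 168.
FV-annuity factor × (1+i) = 300.030253; PMT = 1.3295e+06 / 300.030253 = 4,431.2198

$4,431.22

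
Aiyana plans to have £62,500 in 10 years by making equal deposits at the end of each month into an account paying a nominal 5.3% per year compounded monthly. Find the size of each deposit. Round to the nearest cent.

i = 0.053/12 = 0.00441667 per month; n = 10·12 = 120.
FV-annuity factor = 157.800191; PMT = 62500 / 157.800191 = 396.0705

£396.07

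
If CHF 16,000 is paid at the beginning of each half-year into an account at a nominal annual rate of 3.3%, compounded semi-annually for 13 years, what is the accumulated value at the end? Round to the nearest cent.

CHF 522,768.52

i = 0.033/2 = 0.0165 per half-year; n = 13·2 = 26.
FV = PMT · [(1+i)^n − 1] / i × (1+i) = 16000 · 32.673032 = 522,768.5193
Payments are at the start of each period, so multiply by (1+i).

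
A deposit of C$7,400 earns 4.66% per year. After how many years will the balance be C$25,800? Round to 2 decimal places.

n = ln(25800/7400) / ln(1+0.0466) = ln(3.48649) / 0.045547 = 27.4200 years

27.42 years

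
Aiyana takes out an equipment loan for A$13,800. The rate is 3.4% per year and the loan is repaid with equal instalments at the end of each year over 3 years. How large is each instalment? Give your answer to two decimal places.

A$4,916.29

Annuity-PV factor = 2.806997; PMT = 13800 / 2.806997 = 4,916.2855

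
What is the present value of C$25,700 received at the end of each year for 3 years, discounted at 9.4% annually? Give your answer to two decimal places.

C$64,593.29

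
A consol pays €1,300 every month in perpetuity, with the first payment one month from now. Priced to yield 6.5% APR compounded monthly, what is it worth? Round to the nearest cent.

€240,000.00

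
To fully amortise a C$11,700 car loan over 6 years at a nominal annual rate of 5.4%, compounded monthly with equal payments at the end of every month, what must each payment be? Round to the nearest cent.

Periodic rate i = 0.054/12 = 0.0045; n = 6 × 12 = 72 periods.
PMT = 11700 / ( [1 − (1+0.0045)^(−72)] / 0.0045 ) = 11700 / 61.383087 = 190.6062

C$190.61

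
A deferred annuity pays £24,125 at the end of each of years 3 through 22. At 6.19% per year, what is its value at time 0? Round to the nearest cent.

£241,651.47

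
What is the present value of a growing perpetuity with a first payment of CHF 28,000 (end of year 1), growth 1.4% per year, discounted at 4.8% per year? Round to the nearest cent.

PV = D₁/(r − g) = 28000/(0.048 − 0.014) = 823,529.4118

CHF 823,529.41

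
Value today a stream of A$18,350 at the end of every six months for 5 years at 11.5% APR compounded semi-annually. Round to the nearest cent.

With 2 periods per year: i = 0.0575, n = 10.
PV = 18350 × [1 − (1+0.0575)^(−10)] / 0.0575 = 18350 × 7.448054 = 136,671.7822

A$136,671.78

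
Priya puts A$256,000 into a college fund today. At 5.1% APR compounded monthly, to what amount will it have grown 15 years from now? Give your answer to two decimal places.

Periodic rate i = 0.051/12 = 0.00425; n = 15 × 12 = 180 periods.
256,000 × (1+0.00425)^180 = 256,000 × 2.145514 = 549,251.4827

A$549,251.48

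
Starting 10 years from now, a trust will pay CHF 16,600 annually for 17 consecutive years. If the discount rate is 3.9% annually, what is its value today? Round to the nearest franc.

PV at t=9 (ordinary 17-year annuity): 16600 × a(17|0.039) = 16600 × 12.260564 = 203,525.3690
PV₀ = 203,525.3690 / (1+0.039)^9 = 203,525.3690 / 1.411042 = 144,237.6449

CHF 144,238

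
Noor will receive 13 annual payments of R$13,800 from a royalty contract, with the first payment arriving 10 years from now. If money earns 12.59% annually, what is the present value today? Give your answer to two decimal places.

Value one period before first payment (t=9): 13800 × [1 − (1+0.1259)^(−13)] / 0.1259 = 13800 × 6.242703 = 86,149.3059
Discount back 9 years: 86,149.3059 × (1+0.1259)^(−9) = 86,149.3059 × 0.343955 = 29,631.4846

R$29,631.48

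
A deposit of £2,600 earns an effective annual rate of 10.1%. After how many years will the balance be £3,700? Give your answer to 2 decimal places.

3.67 years

n = ln(3700/2600) / ln(1+0.101) = ln(1.42308) / 0.096219 = 3.6669 years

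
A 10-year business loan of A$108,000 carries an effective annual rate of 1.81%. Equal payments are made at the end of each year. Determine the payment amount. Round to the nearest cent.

Annuity-PV factor = 9.072540; PMT = 108000 / 9.072540 = 11,904.0534

A$11,904.05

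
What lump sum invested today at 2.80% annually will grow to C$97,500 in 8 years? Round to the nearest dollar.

C$78,174

PV = 97,500 / (1 + 0.028)^8 = 97,500 / 1.247225 = 78,173.5255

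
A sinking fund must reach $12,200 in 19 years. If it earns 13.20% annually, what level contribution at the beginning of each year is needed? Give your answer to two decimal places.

$149.03

PMT = 12200 / ( [(1+0.132)^19 − 1] / 0.132 × (1+i) ) = 12200 / 81.863004 = 149.0295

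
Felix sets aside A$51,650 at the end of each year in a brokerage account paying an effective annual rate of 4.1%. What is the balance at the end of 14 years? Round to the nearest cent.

A$951,284.32

FV = 51650 × [(1+0.041)^14 − 1] / 0.041 = 51650 × 18.417896 = 951,284.3240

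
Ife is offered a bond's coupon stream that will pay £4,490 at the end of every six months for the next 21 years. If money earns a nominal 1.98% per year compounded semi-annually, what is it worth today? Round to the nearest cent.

Periodic rate i = 0.0198/2 = 0.0099; n = 21 × 2 = 42 periods.
PV = PMT · [1 − (1+i)^(−n)] / i = 4490 · 34.225986 = 153,674.6787

£153,674.68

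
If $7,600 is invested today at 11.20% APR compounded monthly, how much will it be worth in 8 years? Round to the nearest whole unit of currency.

$18,541

Periodic rate i = 0.112/12 = 0.00933333; n = 8 × 12 = 96 periods.
7,600 × (1+0.00933333)^96 = 7,600 × 2.439625 = 18,541.1530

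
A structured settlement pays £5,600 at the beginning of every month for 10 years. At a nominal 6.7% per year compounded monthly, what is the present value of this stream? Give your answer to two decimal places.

i = 0.067/12 = 0.00558333 per month; n = 10·12 = 120.
PV = PMT · [1 − (1+i)^(−n)] / i × (1+i) = 5600 · 87.771571 = 491,520.7969
Payments are at the start of each period, so multiply by (1+i).

£491,520.80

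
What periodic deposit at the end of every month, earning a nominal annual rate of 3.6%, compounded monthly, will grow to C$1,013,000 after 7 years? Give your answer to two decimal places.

C$10,621.76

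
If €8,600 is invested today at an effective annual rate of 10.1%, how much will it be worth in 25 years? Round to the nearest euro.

8,600 × (1+0.101)^25 = 8,600 × 11.083654 = 95,319.4276

€95,319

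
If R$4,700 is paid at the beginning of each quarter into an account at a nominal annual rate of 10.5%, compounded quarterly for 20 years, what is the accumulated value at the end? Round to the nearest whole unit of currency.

With 4 periods per year: i = 0.02625, n = 80.
FV = PMT · [(1+i)^n − 1] / i × (1+i) = 4700 · 271.630675 = 1,276,664.1714
(Beginning-of-period payments → annuity-due factor ×(1+i).)

R$1,276,664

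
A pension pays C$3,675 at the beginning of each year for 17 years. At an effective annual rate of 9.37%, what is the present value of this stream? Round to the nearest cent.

C$33,538.71

PV = PMT · [1 − (1+i)^(−n)] / i × (1+i) = 3675 · 9.126179 = 33,538.7082
Payments are at the start of each period, so multiply by (1+i).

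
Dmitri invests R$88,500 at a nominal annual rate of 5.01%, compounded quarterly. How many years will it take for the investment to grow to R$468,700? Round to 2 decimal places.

33.48 years

Periodic rate i = 0.0501/4 = 0.012525.
n = ln(468700/88500) / ln(1+0.012525) = ln(5.29605) / 0.012447 = 133.9224 quarters
= 133.9224/4 years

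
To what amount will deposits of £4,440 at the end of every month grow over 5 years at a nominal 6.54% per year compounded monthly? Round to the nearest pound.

With 12 periods per year: i = 0.00545, n = 60.
Accumulation factor s(60|0.00545) = 70.746927; FV = 4440 × 70.746927 = 314,116.3550

£314,116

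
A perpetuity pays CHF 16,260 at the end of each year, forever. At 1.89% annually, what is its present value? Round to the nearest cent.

CHF 860,317.46

PV = C/r = 16260/0.0189 = 860,317.4603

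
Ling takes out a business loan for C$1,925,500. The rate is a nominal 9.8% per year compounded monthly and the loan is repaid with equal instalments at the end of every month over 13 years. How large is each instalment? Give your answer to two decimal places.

Periodic rate i = 0.098/12 = 0.00816667; n = 13 × 12 = 156 periods.
Annuity-PV factor = 88.021039; PMT = 1.9255e+06 / 88.021039 = 21,875.4519

C$21,875.45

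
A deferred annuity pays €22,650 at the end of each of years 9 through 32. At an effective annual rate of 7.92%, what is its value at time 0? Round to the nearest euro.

PV at t=8 (ordinary 24-year annuity): 22650 × a(24|0.0792) = 22650 × 10.599381 = 240,075.9847
Discount back 8 years: 240,075.9847 × (1+0.0792)^(−8) = 240,075.9847 × 0.543481 = 130,476.7785

€130,477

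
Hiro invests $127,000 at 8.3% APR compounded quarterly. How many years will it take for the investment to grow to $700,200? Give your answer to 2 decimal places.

Periodic rate i = 0.083/4 = 0.02075.
(1+i)^n = 700200/127000 = 5.51339, so n = ln 5.51339 / ln 1.02075 = 83.1244 quarters
= 83.1244/4 years

20.78 years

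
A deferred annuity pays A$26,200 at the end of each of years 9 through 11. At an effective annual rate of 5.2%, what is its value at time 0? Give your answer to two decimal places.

A$47,384.59

Value one period before first payment (t=8): 26200 × [1 − (1+0.052)^(−3)] / 0.052 = 26200 × 2.713074 = 71,082.5505
Discount back 8 years: 71,082.5505 × (1+0.052)^(−8) = 71,082.5505 × 0.666613 = 47,384.5853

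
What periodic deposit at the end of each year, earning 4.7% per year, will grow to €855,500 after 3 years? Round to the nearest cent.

PMT = 855500 / ( [(1+0.047)^3 − 1] / 0.047 ) = 855500 / 3.143209 = 272,174.0743

€272,174.07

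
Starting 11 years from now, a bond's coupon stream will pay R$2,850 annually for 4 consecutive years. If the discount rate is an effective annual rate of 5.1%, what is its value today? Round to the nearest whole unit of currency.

Value one period before first payment (t=10): 2850 × [1 − (1+0.051)^(−4)] / 0.051 = 2850 × 3.537729 = 10,082.5278
PV₀ = 10,082.5278 / (1+0.051)^10 = 10,082.5278 / 1.644475 = 6,131.1546

R$6,131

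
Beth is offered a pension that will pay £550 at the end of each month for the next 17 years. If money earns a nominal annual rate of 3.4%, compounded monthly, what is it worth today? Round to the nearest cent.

£85,124.86

With 12 periods per year: i = 0.00283333, n = 204.
PV = 550 × [1 − (1+0.00283333)^(−204)] / 0.00283333 = 550 × 154.772475 = 85,124.8614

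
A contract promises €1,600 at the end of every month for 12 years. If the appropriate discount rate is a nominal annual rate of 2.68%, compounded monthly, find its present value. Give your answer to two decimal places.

€196,837.15

With 12 periods per year: i = 0.00223333, n = 144.
Annuity factor a(144|0.00223333) = 123.023219; PV = 1600 × 123.023219 = 196,837.1499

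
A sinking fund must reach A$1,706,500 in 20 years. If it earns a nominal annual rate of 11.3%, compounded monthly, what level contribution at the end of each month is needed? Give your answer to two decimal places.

With 12 periods per year: i = 0.00941667, n = 240.
PMT = 1.7065e+06 / ( [(1+0.00941667)^240 − 1] / 0.00941667 ) = 1.7065e+06 / 900.773808 = 1,894.4823

A$1,894.48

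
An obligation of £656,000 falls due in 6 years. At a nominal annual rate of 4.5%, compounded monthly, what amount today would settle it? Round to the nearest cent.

Periodic rate i = 0.045/12 = 0.00375; n = 6 × 12 = 72 periods.
Discount factor = (1+0.00375)^(−72) = 0.763765; PV = 656,000 × 0.763765 = 501,029.8985

£501,029.90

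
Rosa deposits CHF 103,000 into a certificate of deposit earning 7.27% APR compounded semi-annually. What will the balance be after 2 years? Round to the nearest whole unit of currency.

CHF 118,813

i = 0.0727/2 = 0.03635 per half-year; n = 2·2 = 4.
FV = PV·(1+i)^n = 103,000 × 1.153522 = 118,812.7455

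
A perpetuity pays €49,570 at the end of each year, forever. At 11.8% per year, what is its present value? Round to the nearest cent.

€420,084.75

PV = PMT / i = 49570 / 0.118 = 420,084.7458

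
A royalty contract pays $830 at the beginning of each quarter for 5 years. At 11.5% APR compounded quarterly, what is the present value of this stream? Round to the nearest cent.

$12,851.38

i = 0.115/4 = 0.02875 per quarter; n = 5·4 = 20.
PV = 830 × [1 − (1+0.02875)^(−20)] / 0.02875 × (1+i) = 830 × 15.483590 = 12,851.3800
(annuity-due: payments at period start, so ×(1+i).)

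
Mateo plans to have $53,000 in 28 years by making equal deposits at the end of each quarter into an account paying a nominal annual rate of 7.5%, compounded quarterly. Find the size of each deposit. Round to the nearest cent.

$141.78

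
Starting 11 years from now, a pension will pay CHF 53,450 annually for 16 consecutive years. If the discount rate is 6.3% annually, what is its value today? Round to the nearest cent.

CHF 287,270.05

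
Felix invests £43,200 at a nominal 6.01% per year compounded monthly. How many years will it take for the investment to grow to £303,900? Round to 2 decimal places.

Periodic rate i = 0.0601/12 = 0.00500833.
n = ln(303900/43200) / ln(1+0.00500833) = ln(7.03472) / 0.004996 = 390.4971 months
= 390.4971/12 years

32.54 years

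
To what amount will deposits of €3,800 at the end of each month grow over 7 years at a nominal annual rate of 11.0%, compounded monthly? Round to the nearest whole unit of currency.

€477,641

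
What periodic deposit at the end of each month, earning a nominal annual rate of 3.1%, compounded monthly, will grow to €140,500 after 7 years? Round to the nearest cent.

€1,499.85

Periodic rate i = 0.031/12 = 0.00258333; n = 7 × 12 = 84 periods.
FV-annuity factor = 93.676076; PMT = 140500 / 93.676076 = 1,499.8493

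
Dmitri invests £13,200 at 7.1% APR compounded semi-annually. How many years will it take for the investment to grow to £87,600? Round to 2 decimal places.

Periodic rate i = 0.071/2 = 0.0355.
n = ln(87600/13200) / ln(1+0.0355) = ln(6.63636) / 0.034884 = 54.2524 half-years
= 54.2524/2 years

27.13 years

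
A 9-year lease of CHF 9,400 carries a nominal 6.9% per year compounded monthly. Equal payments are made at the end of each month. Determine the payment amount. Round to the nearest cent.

With 12 periods per year: i = 0.00575, n = 108.
PMT = 9400 / ( [1 − (1+0.00575)^(−108)] / 0.00575 ) = 9400 / 80.284622 = 117.0834

CHF 117.08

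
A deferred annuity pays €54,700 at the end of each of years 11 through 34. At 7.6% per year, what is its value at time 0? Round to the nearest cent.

PV at t=10 (ordinary 24-year annuity): 54700 × a(24|0.076) = 54700 × 10.889640 = 595,663.2882
Discount back 10 years: 595,663.2882 × (1+0.076)^(−10) = 595,663.2882 × 0.480704 = 286,337.4291

€286,337.43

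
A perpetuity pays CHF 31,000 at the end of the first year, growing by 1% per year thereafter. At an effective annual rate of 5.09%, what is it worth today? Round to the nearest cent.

CHF 757,946.21

PV = D₁/(r − g) = 31000/(0.0509 − 0.01) = 757,946.2103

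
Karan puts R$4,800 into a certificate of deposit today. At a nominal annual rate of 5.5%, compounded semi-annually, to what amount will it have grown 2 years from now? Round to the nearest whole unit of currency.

R$5,350

With 2 periods per year: i = 0.0275, n = 4.
4,800 × (1+0.0275)^4 = 4,800 × 1.114621 = 5,350.1820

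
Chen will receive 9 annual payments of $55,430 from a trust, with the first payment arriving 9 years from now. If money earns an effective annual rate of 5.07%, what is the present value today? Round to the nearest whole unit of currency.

Value one period before first payment (t=8): 55430 × [1 − (1+0.0507)^(−9)] / 0.0507 = 55430 × 7.085717 = 392,761.3203
Discount back 8 years: 392,761.3203 × (1+0.0507)^(−8) = 392,761.3203 × 0.673240 = 264,422.7717

$264,423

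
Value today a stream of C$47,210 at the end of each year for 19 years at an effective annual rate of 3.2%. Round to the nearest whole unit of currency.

C$664,408

PV = 47210 × [1 − (1+0.032)^(−19)] / 0.032 = 47210 × 14.073457 = 664,407.8822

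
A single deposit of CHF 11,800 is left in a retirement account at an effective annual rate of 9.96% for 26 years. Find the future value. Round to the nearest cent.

FV = 11,800 × (1 + 0.0996)^26 = 139,310.8743

CHF 139,310.87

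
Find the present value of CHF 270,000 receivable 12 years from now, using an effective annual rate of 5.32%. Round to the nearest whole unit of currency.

PV = 270,000 / (1 + 0.0532)^12 = 270,000 / 1.862645 = 144,955.1197

CHF 144,955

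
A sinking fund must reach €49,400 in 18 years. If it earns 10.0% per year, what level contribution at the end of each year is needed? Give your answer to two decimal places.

FV-annuity factor = 45.599173; PMT = 49400 / 45.599173 = 1,083.3530

€1,083.35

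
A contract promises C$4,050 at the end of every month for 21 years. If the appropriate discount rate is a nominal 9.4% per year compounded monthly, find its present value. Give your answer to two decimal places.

C$444,652.47

With 12 periods per year: i = 0.00783333, n = 252.
PV = 4050 × [1 − (1+0.00783333)^(−252)] / 0.00783333 = 4050 × 109.790733 = 444,652.4679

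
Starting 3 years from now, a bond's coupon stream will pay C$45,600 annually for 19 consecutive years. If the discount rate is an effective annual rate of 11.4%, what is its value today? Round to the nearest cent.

C$280,876.86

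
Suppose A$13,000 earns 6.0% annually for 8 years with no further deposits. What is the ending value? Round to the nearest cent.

A$20,720.02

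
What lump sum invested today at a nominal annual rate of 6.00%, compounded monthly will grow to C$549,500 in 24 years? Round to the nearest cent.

Periodic rate i = 0.06/12 = 0.005; n = 24 × 12 = 288 periods.
Discount factor = (1+0.005)^(−288) = 0.237779; PV = 549,500 × 0.237779 = 130,659.7765

C$130,659.78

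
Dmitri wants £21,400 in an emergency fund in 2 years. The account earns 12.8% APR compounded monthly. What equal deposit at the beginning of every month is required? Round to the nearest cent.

With 12 periods per year: i = 0.0106667, n = 24.
FV-annuity factor × (1+i) = 27.477754; PMT = 21400 / 27.477754 = 778.8118

£778.81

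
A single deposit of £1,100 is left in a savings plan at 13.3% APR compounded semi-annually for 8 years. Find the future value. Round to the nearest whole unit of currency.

With 2 periods per year: i = 0.0665, n = 16.
1,100 × (1+0.0665)^16 = 1,100 × 2.801391 = 3,081.5303

£3,082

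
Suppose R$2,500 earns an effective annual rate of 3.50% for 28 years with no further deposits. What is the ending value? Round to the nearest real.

FV = 2,500 × (1 + 0.035)^28 = 6,550.4299

R$6,550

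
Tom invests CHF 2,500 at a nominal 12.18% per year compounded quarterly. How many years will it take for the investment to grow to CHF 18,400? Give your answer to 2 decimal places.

16.64 years

Periodic rate i = 0.1218/4 = 0.03045.
(1+i)^n = 18400/2500 = 7.36000, so n = ln 7.36000 / ln 1.03045 = 66.5451 quarters
= 66.5451/4 years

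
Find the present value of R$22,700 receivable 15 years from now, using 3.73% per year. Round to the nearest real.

R$13,106

Discount factor = (1+0.0373)^(−15) = 0.577344; PV = 22,700 × 0.577344 = 13,105.6990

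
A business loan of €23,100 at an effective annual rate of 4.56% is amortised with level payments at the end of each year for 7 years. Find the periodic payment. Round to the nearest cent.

€3,928.72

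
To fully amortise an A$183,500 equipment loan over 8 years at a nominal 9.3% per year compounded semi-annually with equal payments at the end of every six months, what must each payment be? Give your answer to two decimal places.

Periodic rate i = 0.093/2 = 0.0465; n = 8 × 2 = 16 periods.
PMT = 183500 / ( [1 − (1+0.0465)^(−16)] / 0.0465 ) = 183500 / 11.112893 = 16,512.3515

A$16,512.35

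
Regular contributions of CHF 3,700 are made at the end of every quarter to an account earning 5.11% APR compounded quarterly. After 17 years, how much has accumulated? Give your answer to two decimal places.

CHF 397,002.08

With 4 periods per year: i = 0.012775, n = 68.
Accumulation factor s(68|0.012775) = 107.297859; FV = 3700 × 107.297859 = 397,002.0788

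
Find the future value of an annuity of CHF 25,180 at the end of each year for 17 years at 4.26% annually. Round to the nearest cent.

CHF 610,208.85

FV = PMT · [(1+i)^n − 1] / i = 25180 · 24.233870 = 610,208.8459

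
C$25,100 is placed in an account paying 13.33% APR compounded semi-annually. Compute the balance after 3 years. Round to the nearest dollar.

i = 0.1333/2 = 0.06665 per half-year; n = 3·2 = 6.
FV = PV·(1+i)^n = 25,100 × 1.472759 = 36,966.2459

C$36,966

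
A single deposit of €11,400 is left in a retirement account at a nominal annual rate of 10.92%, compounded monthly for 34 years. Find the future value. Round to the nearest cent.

€459,262.48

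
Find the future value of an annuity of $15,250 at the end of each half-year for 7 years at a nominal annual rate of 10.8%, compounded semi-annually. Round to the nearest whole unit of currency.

$307,311

i = 0.108/2 = 0.054 per half-year; n = 7·2 = 14.
FV = PMT · [(1+i)^n − 1] / i = 15250 · 20.151537 = 307,310.9350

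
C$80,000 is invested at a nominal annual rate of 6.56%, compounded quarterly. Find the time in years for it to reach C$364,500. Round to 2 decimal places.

23.31 years

Periodic rate i = 0.0656/4 = 0.0164.
(1+i)^n = 364500/80000 = 4.55625, so n = ln 4.55625 / ln 1.0164 = 93.2257 quarters
= 93.2257/4 years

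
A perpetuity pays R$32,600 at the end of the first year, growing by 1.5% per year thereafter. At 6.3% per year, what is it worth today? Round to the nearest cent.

R$679,166.67

PV = PMT / (i − g) = 32600 / (0.063 − 0.015) = 32600 / 0.048000 = 679,166.6667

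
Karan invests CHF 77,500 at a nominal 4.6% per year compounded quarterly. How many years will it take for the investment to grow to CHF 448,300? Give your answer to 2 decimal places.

38.38 years

Periodic rate i = 0.046/4 = 0.0115.
(1+i)^n = 448300/77500 = 5.78452, so n = ln 5.78452 / ln 1.0115 = 153.5007 quarters
= 153.5007/4 years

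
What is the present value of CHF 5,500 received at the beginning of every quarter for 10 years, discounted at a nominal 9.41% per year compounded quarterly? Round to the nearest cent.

CHF 144,889.20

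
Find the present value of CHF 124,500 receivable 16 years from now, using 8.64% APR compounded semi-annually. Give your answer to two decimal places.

CHF 32,166.72

i = 0.0864/2 = 0.0432 per half-year; n = 16·2 = 32.
Discount factor = (1+0.0432)^(−32) = 0.258367; PV = 124,500 × 0.258367 = 32,166.7248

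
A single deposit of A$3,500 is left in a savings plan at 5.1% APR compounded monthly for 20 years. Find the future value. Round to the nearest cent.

A$9,685.23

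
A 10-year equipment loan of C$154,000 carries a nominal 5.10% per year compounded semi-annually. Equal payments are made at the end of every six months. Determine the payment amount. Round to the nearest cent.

C$9,925.38

With 2 periods per year: i = 0.0255, n = 20.
Annuity-PV factor = 15.515786; PMT = 154000 / 15.515786 = 9,925.3756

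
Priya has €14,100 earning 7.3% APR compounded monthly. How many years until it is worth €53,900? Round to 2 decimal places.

18.43 years

Periodic rate i = 0.073/12 = 0.00608333.
(1+i)^n = 53900/14100 = 3.82270, so n = ln 3.82270 / ln 1.00608 = 221.1009 months
= 221.1009/12 years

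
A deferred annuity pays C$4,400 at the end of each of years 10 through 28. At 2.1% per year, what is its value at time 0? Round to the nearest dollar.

C$56,693

PV at t=9 (ordinary 19-year annuity): 4400 × a(19|0.021) = 4400 × 15.534819 = 68,353.2025
PV₀ = 68,353.2025 / (1+0.021)^9 = 68,353.2025 / 1.205679 = 56,692.7062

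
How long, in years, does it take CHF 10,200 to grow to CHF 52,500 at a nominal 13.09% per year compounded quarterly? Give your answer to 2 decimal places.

12.72 years

Periodic rate i = 0.1309/4 = 0.032725.
(1+i)^n = 52500/10200 = 5.14706, so n = ln 5.14706 / ln 1.03272 = 50.8813 quarters
= 50.8813/4 years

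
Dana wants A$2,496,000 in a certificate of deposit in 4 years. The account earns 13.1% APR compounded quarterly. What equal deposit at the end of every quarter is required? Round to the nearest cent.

Periodic rate i = 0.131/4 = 0.03275; n = 4 × 4 = 16 periods.
PMT = 2.496e+06 / ( [(1+0.03275)^16 − 1] / 0.03275 ) = 2.496e+06 / 20.599906 = 121,165.5994

A$121,165.60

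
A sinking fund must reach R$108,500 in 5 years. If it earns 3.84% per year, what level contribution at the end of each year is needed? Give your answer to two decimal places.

FV-annuity factor = 5.399031; PMT = 108500 / 5.399031 = 20,096.1992

R$20,096.20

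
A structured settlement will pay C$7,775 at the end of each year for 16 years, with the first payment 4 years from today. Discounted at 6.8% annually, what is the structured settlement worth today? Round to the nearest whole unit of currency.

Value one period before first payment (t=3): 7775 × [1 − (1+0.068)^(−16)] / 0.068 = 7775 × 9.573121 = 74,431.0184
Discount back 3 years: 74,431.0184 × (1+0.068)^(−3) = 74,431.0184 × 0.820892 = 61,099.8583

C$61,100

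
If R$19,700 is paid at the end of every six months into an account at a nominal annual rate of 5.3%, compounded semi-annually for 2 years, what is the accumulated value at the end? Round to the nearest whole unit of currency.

R$81,988

i = 0.053/2 = 0.0265 per half-year; n = 2·2 = 4.
FV = PMT · [(1+i)^n − 1] / i = 19700 · 4.161828 = 81,988.0039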